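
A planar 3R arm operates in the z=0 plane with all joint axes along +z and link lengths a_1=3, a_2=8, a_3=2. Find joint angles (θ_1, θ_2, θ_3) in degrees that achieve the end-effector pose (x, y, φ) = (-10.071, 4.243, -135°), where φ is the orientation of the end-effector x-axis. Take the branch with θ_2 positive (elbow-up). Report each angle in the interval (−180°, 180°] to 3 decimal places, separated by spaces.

113.676 44.995 66.329

wrist centre = target − a_3·(cos φ, sin φ) = (-8.6568, 5.6572)
cos θ_2 = (106.9440−3²−8²)/(2·3·8) = 0.7072; θ_2 = 44.9951° (elbow-up)
β = atan2(5.6572,-8.6568) = 146.8354°; ψ = atan2(5.6564,8.6573) = 33.1591°
θ_1 = β − ψ = 113.6763°
θ_3 = φ − θ_1 − θ_2 = 66.3286° (wrapped to (-180°,180°])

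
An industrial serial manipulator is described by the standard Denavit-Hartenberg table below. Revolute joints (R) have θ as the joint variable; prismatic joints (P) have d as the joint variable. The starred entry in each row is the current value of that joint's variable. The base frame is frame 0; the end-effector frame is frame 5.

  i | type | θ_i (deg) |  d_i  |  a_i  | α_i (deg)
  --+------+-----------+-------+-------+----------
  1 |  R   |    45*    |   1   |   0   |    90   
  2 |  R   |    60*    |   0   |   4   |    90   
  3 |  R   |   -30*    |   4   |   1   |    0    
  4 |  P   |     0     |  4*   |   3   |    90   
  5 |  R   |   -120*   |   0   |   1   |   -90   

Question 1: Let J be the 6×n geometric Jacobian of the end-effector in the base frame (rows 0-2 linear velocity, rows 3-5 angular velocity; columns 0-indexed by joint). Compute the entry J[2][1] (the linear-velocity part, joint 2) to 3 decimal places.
axis z_1 = (0.7071,-0.7071,0.0000); lever o_n−o_1 = (5.6171,8.0920,2.5221)
cross product → J_v[:, 1] = (-1.7834,-1.7834,9.6937)
J_ω[:, 1] = z_1
entry J[2][1] = 9.6937

9.694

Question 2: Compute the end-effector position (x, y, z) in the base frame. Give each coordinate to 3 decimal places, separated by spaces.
5.617 8.092 3.522

after link 1: o_1 = (0.0000, 0.0000, 1.0000)
after link 2: o_2 = (1.4142, 1.4142, 4.4641)
after link 3: o_3 = (3.8163, 4.5234, 3.2141)
after link 4: o_4 = (6.1237, 8.9522, 3.4641)
after link 5: o_5 = (5.6171, 8.0920, 3.5221)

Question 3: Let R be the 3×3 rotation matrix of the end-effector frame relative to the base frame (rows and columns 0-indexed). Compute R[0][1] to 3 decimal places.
0.789

End-effector y-axis (col 1 of R) = (0.7891,-0.4356,0.4330)
R[0][1] = 0.7891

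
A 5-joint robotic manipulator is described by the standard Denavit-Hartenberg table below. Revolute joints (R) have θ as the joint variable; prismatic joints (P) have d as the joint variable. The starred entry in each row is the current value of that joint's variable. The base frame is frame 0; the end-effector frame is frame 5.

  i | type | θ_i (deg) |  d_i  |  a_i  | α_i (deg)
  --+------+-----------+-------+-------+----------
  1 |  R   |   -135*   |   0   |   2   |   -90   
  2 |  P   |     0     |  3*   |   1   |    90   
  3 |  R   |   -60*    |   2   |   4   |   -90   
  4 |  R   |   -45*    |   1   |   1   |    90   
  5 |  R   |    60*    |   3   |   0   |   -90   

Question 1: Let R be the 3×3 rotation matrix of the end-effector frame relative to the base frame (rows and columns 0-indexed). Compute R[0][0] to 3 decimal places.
-0.566

End-effector x-axis (col 0 of R) = (-0.5657,-0.7450,0.3536)
R[0][0] = -0.5657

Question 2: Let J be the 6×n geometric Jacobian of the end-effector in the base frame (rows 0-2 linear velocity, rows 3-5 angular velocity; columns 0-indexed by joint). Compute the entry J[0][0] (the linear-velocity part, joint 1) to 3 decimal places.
4.539

axis z_0 = ẑ; lever o_n−o_0 = (-2.7565,-4.5393,4.8284)
cross product → J_v[:, 0] = (4.5393,-2.7565,0.0000)
J_ω[:, 0] = z_0
entry J[0][0] = 4.5393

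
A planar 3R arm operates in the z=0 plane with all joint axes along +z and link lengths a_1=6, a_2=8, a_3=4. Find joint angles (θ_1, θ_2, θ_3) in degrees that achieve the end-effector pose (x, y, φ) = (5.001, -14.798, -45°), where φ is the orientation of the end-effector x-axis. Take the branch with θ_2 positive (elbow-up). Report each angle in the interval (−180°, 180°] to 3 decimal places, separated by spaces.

-114.431 60.006 9.425

wrist centre = target − a_3·(cos φ, sin φ) = (2.1726, -11.9696)
cos θ_2 = (147.9907−6²−8²)/(2·6·8) = 0.4999; θ_2 = 60.0064° (elbow-up)
β = atan2(-11.9696,2.1726) = -79.7124°; ψ = atan2(6.9286,9.9992) = 34.7188°
θ_1 = β − ψ = -114.4312°
θ_3 = φ − θ_1 − θ_2 = 9.4248° (wrapped to (-180°,180°])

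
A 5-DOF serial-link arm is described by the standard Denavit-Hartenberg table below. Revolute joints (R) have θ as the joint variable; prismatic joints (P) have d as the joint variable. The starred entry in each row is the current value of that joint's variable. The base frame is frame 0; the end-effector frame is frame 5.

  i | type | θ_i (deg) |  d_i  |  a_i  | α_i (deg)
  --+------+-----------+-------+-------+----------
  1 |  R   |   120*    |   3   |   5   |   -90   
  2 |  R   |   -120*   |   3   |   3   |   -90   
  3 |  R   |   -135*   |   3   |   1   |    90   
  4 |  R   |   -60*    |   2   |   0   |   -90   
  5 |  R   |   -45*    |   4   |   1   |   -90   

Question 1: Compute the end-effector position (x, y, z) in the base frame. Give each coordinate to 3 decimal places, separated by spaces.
after link 1: o_1 = (-2.5000, 4.3301, 3.0000)
after link 2: o_2 = (-4.3481, 1.5311, 5.5981)
after link 3: o_3 = (-6.4363, 3.7337, 6.4857)
after link 4: o_4 = (-5.5651, 5.0532, 5.2610)
after link 5: o_5 = (-8.8706, 6.3796, 3.1839)

-8.871 6.380 3.184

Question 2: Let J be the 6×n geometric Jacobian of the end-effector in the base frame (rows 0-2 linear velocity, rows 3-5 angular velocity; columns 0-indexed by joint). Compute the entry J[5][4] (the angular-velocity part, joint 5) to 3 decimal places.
-0.280

axis z_4 = (-0.8999,0.3340,-0.2803); lever o_n−o_4 = (-3.3055,1.3264,-2.0770)
cross product → J_v[:, 4] = (-0.3219,-0.9425,-0.0897)
J_ω[:, 4] = z_4
entry J[5][4] = -0.2803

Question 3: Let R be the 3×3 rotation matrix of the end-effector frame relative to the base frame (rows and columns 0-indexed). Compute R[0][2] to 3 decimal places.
-0.322

End-effector z-axis (col 2 of R) = (-0.3219,-0.9425,-0.0897)
R[0][2] = -0.3219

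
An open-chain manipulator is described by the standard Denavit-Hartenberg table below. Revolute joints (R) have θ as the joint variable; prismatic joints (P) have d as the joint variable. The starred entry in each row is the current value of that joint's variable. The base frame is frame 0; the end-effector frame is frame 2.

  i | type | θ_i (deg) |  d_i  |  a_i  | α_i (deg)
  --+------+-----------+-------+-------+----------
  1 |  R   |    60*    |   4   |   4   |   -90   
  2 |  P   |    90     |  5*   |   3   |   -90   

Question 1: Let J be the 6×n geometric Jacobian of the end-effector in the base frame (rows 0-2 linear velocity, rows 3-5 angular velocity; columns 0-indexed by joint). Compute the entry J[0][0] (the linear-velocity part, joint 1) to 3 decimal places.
-5.964

axis z_0 = ẑ; lever o_n−o_0 = (-2.3301,5.9641,1.0000)
cross product → J_v[:, 0] = (-5.9641,-2.3301,0.0000)
J_ω[:, 0] = z_0
entry J[0][0] = -5.9641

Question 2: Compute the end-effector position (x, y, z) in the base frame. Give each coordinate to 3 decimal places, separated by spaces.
after link 1: o_1 = (2.0000, 3.4641, 4.0000)
after link 2: o_2 = (-2.3301, 5.9641, 1.0000)

-2.330 5.964 1.000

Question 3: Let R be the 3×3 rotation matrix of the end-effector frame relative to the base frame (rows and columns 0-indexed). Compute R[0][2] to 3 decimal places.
End-effector z-axis (col 2 of R) = (-0.5000,-0.8660,-0.0000)
R[0][2] = -0.5000

-0.500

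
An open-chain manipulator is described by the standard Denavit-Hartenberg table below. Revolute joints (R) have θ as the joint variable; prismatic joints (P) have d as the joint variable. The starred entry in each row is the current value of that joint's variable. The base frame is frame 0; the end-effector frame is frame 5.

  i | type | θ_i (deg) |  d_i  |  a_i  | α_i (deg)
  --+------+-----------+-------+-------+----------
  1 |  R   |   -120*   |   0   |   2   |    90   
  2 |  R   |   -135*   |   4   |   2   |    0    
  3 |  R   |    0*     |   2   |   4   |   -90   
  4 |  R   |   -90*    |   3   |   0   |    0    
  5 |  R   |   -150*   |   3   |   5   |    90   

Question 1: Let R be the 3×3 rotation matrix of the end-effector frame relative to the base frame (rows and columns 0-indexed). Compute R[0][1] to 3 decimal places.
-0.354

End-effector y-axis (col 1 of R) = (-0.3536,-0.6124,-0.7071)
R[0][1] = -0.3536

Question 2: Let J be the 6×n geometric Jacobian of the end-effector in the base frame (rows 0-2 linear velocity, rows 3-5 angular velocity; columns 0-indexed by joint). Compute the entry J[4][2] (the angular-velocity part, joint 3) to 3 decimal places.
axis z_2 = (-0.8660,0.5000,0.0000); lever o_n−o_2 = (0.4270,-3.9207,-5.3033)
cross product → J_v[:, 2] = (-2.6517,-4.5928,3.1820)
J_ω[:, 2] = z_2
entry J[4][2] = 0.5000

0.500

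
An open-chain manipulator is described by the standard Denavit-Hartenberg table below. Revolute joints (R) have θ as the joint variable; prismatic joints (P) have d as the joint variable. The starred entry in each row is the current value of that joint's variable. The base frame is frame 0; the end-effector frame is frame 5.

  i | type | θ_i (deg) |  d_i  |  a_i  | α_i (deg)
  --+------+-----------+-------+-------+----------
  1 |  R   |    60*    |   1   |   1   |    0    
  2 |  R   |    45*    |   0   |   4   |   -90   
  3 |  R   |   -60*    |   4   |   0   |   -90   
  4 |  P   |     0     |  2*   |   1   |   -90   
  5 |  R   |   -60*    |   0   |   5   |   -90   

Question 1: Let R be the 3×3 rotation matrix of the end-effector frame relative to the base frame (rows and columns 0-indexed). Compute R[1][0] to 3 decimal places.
0.966

End-effector x-axis (col 0 of R) = (-0.2588,0.9659,0.0000)
R[1][0] = 0.9659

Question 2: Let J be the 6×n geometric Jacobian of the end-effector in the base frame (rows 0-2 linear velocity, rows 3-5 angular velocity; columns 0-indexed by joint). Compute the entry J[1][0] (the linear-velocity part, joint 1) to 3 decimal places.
axis z_0 = ẑ; lever o_n−o_0 = (-6.2708,10.6801,0.8660)
cross product → J_v[:, 0] = (-10.6801,-6.2708,0.0000)
J_ω[:, 0] = z_0
entry J[1][0] = -6.2708

-6.271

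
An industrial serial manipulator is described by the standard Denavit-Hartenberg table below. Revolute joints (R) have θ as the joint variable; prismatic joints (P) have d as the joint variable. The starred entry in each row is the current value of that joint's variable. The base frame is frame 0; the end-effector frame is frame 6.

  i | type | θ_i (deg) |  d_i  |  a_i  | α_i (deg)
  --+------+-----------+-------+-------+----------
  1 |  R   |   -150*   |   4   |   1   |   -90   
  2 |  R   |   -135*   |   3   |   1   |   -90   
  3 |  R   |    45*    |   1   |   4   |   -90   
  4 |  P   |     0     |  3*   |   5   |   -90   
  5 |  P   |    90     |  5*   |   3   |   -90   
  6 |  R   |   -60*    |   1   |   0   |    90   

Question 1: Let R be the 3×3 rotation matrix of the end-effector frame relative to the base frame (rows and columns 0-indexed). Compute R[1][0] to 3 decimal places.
0.125

End-effector x-axis (col 0 of R) = (0.9236,0.1250,-0.3624)
R[1][0] = 0.1250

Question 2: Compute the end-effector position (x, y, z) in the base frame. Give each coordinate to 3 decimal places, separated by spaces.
after link 1: o_1 = (-0.8660, -0.5000, 4.0000)
after link 2: o_2 = (1.2463, -2.7445, 4.7071)
after link 3: o_3 = (0.9518, 0.3514, 7.4142)
after link 4: o_4 = (-1.0106, 5.7504, 8.4142)
after link 5: o_5 = (4.4110, 6.4310, 6.3787)
after link 6: o_6 = (4.3315, 5.5687, 5.8787)

4.332 5.569 5.879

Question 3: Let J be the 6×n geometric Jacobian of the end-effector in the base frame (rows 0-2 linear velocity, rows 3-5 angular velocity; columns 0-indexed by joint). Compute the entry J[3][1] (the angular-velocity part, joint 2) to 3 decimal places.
0.500

axis z_1 = (0.5000,-0.8660,0.0000); lever o_n−o_1 = (5.1975,6.0687,1.8787)
cross product → J_v[:, 1] = (-1.6270,-0.9393,7.5355)
J_ω[:, 1] = z_1
entry J[3][1] = 0.5000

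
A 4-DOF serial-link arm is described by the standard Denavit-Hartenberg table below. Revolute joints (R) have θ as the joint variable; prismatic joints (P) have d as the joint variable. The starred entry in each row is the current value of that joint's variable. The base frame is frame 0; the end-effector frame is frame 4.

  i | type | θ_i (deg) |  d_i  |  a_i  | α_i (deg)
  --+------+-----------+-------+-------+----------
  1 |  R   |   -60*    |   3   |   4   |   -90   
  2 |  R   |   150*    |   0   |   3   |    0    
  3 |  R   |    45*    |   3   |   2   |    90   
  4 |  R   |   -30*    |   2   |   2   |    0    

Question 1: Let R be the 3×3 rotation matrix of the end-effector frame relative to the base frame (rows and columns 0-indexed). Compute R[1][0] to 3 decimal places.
0.474

End-effector x-axis (col 0 of R) = (-0.8513,0.4744,0.2241)
R[1][0] = 0.4744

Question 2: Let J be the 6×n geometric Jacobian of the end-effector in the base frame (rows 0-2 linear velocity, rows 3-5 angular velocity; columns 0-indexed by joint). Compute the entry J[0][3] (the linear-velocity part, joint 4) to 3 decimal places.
1.017

axis z_3 = (-0.1294,0.2241,-0.9659); lever o_n−o_3 = (-1.9614,1.3972,-1.4836)
cross product → J_v[:, 3] = (1.0170,1.7025,0.2588)
J_ω[:, 3] = z_3
entry J[0][3] = 1.0170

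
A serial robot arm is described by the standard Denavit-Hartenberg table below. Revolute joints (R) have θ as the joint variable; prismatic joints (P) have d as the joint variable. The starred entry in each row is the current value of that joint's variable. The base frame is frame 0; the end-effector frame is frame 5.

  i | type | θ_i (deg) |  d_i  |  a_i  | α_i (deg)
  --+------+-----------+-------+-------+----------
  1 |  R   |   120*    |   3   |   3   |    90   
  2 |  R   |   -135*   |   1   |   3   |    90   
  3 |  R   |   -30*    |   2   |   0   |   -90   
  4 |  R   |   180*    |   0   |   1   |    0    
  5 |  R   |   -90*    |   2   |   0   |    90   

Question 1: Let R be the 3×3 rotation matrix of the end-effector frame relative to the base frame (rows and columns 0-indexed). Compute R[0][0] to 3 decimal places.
-0.354

End-effector x-axis (col 0 of R) = (-0.3536,0.6124,-0.7071)
R[0][0] = -0.3536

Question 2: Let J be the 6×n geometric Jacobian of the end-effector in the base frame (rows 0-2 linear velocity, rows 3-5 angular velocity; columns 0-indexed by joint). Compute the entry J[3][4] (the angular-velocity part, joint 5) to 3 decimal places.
0.927

axis z_4 = (0.9268,0.1268,-0.3536); lever o_n−o_4 = (1.8536,0.2537,-0.7071)
cross product → J_v[:, 4] = (0.0000,0.0000,0.0000)
J_ω[:, 4] = z_4
entry J[3][4] = 0.9268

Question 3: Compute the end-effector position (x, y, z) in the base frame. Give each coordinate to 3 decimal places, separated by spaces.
after link 1: o_1 = (-1.5000, 2.5981, 3.0000)
after link 2: o_2 = (0.4267, 1.2610, 0.8787)
after link 3: o_3 = (1.1338, 0.0362, 2.2929)
after link 4: o_4 = (1.2606, 0.8165, 2.9053)
after link 5: o_5 = (3.1142, 1.0702, 2.1982)

3.114 1.070 2.198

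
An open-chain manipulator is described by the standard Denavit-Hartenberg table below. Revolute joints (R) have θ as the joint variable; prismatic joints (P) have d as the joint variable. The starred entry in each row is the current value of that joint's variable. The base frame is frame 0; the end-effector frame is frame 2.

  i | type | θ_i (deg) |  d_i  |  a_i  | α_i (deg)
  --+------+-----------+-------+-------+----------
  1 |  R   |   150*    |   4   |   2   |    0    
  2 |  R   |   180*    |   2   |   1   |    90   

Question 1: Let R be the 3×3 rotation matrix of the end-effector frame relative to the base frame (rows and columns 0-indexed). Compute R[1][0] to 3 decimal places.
End-effector x-axis (col 0 of R) = (0.8660,-0.5000,0.0000)
R[1][0] = -0.5000

-0.500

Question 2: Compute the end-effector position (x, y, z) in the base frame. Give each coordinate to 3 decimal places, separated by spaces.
-0.866 0.500 6.000

after link 1: o_1 = (-1.7321, 1.0000, 4.0000)
after link 2: o_2 = (-0.8660, 0.5000, 6.0000)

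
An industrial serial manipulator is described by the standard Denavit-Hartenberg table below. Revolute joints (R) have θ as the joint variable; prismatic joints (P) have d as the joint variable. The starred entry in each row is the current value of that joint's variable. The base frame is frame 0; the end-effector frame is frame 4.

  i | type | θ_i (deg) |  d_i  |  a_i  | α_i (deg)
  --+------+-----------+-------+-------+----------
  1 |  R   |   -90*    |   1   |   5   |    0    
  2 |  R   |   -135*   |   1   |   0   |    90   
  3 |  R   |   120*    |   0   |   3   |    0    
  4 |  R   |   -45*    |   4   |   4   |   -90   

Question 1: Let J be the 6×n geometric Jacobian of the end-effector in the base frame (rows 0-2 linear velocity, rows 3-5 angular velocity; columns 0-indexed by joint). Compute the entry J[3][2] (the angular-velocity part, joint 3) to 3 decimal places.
axis z_2 = (0.7071,0.7071,0.0000); lever o_n−o_2 = (3.1570,2.4998,6.4618)
cross product → J_v[:, 2] = (4.5692,-4.5692,-0.4647)
J_ω[:, 2] = z_2
entry J[3][2] = 0.7071

0.707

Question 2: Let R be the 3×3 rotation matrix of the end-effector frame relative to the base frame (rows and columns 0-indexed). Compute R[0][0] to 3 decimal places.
End-effector x-axis (col 0 of R) = (-0.1830,0.1830,0.9659)
R[0][0] = -0.1830

-0.183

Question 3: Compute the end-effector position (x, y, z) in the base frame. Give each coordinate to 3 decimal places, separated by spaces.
3.157 -2.500 8.462

after link 1: o_1 = (0.0000, -5.0000, 1.0000)
after link 2: o_2 = (0.0000, -5.0000, 2.0000)
after link 3: o_3 = (1.0607, -6.0607, 4.5981)
after link 4: o_4 = (3.1570, -2.5002, 8.4618)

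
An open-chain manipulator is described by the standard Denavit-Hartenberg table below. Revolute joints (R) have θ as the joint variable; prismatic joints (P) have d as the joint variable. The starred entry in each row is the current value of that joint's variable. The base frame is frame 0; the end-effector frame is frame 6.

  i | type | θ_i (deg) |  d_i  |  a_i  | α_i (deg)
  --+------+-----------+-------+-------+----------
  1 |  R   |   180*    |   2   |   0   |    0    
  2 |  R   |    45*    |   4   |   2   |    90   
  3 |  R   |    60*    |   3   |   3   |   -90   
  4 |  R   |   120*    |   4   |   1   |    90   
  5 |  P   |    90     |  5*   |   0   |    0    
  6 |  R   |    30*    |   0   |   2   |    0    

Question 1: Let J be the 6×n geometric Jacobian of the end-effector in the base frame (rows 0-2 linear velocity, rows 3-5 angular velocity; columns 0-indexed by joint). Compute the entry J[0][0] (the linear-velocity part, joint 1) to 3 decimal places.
0.142

axis z_0 = ẑ; lever o_n−o_0 = (-0.8492,-0.1421,15.2141)
cross product → J_v[:, 0] = (0.1421,-0.8492,0.0000)
J_ω[:, 0] = z_0
entry J[0][0] = 0.1421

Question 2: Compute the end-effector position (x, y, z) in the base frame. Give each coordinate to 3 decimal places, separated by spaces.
after link 1: o_1 = (0.0000, 0.0000, 2.0000)
after link 2: o_2 = (-1.4142, -1.4142, 6.0000)
after link 3: o_3 = (-4.5962, -0.3536, 8.5981)
after link 4: o_4 = (-1.3576, 1.6603, 10.1651)
after link 5: o_5 = (-1.1207, -1.6384, 13.9151)
after link 6: o_6 = (-0.8492, -0.1421, 15.2141)

-0.849 -0.142 15.214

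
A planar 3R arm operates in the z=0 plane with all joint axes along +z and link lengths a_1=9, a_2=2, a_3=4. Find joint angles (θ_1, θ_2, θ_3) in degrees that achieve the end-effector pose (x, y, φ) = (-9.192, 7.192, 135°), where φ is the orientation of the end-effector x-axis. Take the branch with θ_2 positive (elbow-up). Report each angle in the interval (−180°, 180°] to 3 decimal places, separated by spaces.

wrist centre = target − a_3·(cos φ, sin φ) = (-6.3636, 4.3636)
cos θ_2 = (59.5358−9²−2²)/(2·9·2) = -0.7073; θ_2 = 135.0187° (elbow-up)
β = atan2(4.3636,-6.3636) = 145.5611°; ψ = atan2(1.4138,7.5853) = 10.5576°
θ_1 = β − ψ = 135.0035°
θ_3 = φ − θ_1 − θ_2 = -135.0222° (wrapped to (-180°,180°])

135.003 135.019 -135.022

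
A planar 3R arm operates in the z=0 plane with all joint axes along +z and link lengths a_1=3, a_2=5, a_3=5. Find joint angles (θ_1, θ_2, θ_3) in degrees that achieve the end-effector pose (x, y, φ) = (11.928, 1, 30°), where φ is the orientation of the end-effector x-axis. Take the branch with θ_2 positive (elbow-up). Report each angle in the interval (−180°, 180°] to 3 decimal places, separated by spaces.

wrist centre = target − a_3·(cos φ, sin φ) = (7.5979, -1.5000)
cos θ_2 = (59.9777−3²−5²)/(2·3·5) = 0.8659; θ_2 = 30.0118° (elbow-up)
β = atan2(-1.5000,7.5979) = -11.1679°; ψ = atan2(2.5009,7.3296) = 18.8398°
θ_1 = β − ψ = -30.0078°
θ_3 = φ − θ_1 − θ_2 = 29.9960° (wrapped to (-180°,180°])

-30.008 30.012 29.996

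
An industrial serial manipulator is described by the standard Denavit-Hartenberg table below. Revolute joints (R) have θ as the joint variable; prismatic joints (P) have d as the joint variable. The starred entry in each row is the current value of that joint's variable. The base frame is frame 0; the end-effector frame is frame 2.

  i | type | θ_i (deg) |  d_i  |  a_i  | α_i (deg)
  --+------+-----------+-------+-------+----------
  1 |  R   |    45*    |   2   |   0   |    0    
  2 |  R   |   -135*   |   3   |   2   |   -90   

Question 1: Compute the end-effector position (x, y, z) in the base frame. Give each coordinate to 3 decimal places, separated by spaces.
after link 1: o_1 = (0.0000, 0.0000, 2.0000)
after link 2: o_2 = (0.0000, -2.0000, 5.0000)

0.000 -2.000 5.000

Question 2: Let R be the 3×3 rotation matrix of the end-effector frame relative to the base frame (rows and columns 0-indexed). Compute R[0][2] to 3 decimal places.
End-effector z-axis (col 2 of R) = (1.0000,0.0000,0.0000)
R[0][2] = 1.0000

1.000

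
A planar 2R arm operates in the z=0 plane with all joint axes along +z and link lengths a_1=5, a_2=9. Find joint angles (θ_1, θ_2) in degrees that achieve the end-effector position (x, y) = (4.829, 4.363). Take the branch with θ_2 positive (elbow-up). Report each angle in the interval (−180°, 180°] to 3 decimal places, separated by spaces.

cos θ_2 = (42.3550−5²−9²)/(2·5·9) = -0.7072; θ_2 = 135.0048° (elbow-up)
β = atan2(4.3630,4.8290) = 42.0978°; ψ = atan2(6.3634,-1.3645) = 102.1026°
θ_1 = β − ψ = -60.0048°

-60.005 135.005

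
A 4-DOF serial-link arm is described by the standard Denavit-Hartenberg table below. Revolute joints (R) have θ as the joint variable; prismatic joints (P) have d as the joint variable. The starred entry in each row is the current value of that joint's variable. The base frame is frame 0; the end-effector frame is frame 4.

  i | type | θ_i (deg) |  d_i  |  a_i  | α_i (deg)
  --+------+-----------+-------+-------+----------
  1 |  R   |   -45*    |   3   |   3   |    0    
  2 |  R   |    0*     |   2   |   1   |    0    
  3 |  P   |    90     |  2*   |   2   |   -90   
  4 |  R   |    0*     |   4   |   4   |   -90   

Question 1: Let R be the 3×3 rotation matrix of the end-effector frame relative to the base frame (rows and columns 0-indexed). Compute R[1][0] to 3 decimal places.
0.707

End-effector x-axis (col 0 of R) = (0.7071,0.7071,0.0000)
R[1][0] = 0.7071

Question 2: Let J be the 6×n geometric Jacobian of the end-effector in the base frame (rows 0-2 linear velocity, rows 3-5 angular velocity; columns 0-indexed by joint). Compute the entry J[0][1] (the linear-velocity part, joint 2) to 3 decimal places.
-6.364

axis z_1 = (0.0000,0.0000,1.0000); lever o_n−o_1 = (2.1213,6.3640,4.0000)
cross product → J_v[:, 1] = (-6.3640,2.1213,0.0000)
J_ω[:, 1] = z_1
entry J[0][1] = -6.3640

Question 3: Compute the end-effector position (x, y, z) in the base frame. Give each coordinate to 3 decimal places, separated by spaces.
after link 1: o_1 = (2.1213, -2.1213, 3.0000)
after link 2: o_2 = (2.8284, -2.8284, 5.0000)
after link 3: o_3 = (4.2426, -1.4142, 7.0000)
after link 4: o_4 = (4.2426, 4.2426, 7.0000)

4.243 4.243 7.000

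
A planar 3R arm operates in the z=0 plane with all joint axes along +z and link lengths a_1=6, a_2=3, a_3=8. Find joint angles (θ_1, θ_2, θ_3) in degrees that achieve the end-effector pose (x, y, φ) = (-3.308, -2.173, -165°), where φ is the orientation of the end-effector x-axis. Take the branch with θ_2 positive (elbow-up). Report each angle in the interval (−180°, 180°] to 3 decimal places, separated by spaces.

wrist centre = target − a_3·(cos φ, sin φ) = (4.4194, -0.1024)
cos θ_2 = (19.5417−6²−3²)/(2·6·3) = -0.7072; θ_2 = 135.0056° (elbow-up)
β = atan2(-0.1024,4.4194) = -1.3280°; ψ = atan2(2.1211,3.8785) = 28.6740°
θ_1 = β − ψ = -30.0019°
θ_3 = φ − θ_1 − θ_2 = 89.9963° (wrapped to (-180°,180°])

-30.002 135.006 89.996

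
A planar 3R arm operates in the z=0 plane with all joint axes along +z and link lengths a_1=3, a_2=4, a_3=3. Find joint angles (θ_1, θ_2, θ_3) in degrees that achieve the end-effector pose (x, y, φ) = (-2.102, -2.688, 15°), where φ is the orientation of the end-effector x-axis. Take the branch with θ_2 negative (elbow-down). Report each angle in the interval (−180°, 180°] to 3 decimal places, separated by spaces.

wrist centre = target − a_3·(cos φ, sin φ) = (-4.9998, -3.4645)
cos θ_2 = (37.0002−3²−4²)/(2·3·4) = 0.5000; θ_2 = -59.9993° (elbow-down)
β = atan2(-3.4645,-4.9998) = -145.2810°; ψ = atan2(-3.4641,5.0000) = -34.7146°
θ_1 = β − ψ = -110.5664°
θ_3 = φ − θ_1 − θ_2 = -174.4342° (wrapped to (-180°,180°])

-110.566 -59.999 -174.434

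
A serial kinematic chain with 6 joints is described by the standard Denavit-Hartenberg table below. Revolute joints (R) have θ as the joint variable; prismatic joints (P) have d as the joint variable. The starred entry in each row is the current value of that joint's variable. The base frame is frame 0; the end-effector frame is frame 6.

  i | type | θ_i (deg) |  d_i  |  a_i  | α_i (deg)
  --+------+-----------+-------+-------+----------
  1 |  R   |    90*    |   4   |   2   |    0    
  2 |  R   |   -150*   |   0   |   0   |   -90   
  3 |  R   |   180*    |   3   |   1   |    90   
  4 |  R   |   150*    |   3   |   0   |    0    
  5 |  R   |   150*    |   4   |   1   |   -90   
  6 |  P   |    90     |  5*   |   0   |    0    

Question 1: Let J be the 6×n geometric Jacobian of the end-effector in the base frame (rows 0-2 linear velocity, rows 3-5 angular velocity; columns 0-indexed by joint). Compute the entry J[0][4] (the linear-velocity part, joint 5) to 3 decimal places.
axis z_4 = (0.0000,-0.0000,-1.0000); lever o_n−o_4 = (-1.0000,5.0000,-4.0000)
cross product → J_v[:, 4] = (5.0000,1.0000,0.0000)
J_ω[:, 4] = z_4
entry J[0][4] = 5.0000

5.000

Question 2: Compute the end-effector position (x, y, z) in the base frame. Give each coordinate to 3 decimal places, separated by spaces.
1.098 9.366 -3.000

after link 1: o_1 = (0.0000, 2.0000, 4.0000)
after link 2: o_2 = (0.0000, 2.0000, 4.0000)
after link 3: o_3 = (2.0981, 4.3660, 4.0000)
after link 4: o_4 = (2.0981, 4.3660, 1.0000)
after link 5: o_5 = (1.0981, 4.3660, -3.0000)
after link 6: o_6 = (1.0981, 9.3660, -3.0000)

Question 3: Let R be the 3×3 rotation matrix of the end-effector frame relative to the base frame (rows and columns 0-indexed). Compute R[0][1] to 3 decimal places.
1.000

End-effector y-axis (col 1 of R) = (1.0000,-0.0000,0.0000)
R[0][1] = 1.0000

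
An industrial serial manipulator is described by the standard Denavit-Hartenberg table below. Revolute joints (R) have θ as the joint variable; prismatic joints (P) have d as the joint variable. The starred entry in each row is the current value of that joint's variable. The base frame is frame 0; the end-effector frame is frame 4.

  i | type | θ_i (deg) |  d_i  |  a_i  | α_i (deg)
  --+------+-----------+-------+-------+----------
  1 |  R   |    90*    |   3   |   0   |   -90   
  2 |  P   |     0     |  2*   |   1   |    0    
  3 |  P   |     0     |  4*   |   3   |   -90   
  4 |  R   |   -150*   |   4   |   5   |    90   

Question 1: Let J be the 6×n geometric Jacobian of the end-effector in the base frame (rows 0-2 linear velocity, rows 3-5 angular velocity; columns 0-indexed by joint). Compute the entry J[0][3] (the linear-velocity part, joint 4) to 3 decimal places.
axis z_3 = (-0.0000,0.0000,-1.0000); lever o_n−o_3 = (-2.5000,-4.3301,-4.0000)
cross product → J_v[:, 3] = (-4.3301,2.5000,0.0000)
J_ω[:, 3] = z_3
entry J[0][3] = -4.3301

-4.330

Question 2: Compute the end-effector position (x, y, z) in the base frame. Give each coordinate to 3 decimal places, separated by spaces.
after link 1: o_1 = (0.0000, 0.0000, 3.0000)
after link 2: o_2 = (-2.0000, 1.0000, 3.0000)
after link 3: o_3 = (-6.0000, 4.0000, 3.0000)
after link 4: o_4 = (-8.5000, -0.3301, -1.0000)

-8.500 -0.330 -1.000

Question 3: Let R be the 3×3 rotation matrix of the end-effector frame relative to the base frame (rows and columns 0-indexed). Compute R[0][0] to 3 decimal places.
-0.500

End-effector x-axis (col 0 of R) = (-0.5000,-0.8660,0.0000)
R[0][0] = -0.5000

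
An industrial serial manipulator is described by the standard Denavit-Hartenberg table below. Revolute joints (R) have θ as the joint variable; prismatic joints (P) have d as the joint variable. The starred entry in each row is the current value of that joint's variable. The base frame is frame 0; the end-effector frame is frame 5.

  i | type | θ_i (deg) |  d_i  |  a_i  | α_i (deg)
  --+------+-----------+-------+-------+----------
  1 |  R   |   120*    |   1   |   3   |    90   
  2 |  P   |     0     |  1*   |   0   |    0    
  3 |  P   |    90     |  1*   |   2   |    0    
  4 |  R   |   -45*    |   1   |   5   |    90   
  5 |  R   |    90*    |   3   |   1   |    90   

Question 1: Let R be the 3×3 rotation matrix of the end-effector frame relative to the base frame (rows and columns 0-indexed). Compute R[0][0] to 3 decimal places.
0.866

End-effector x-axis (col 0 of R) = (0.8660,0.5000,0.0000)
R[0][0] = 0.8660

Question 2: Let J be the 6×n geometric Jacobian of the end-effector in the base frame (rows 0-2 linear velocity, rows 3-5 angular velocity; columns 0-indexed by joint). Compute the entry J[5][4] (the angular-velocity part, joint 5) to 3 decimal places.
axis z_4 = (-0.3536,0.6124,-0.7071); lever o_n−o_4 = (-0.1946,2.3371,-2.1213)
cross product → J_v[:, 4] = (0.3536,-0.6124,-0.7071)
J_ω[:, 4] = z_4
entry J[5][4] = -0.7071

-0.707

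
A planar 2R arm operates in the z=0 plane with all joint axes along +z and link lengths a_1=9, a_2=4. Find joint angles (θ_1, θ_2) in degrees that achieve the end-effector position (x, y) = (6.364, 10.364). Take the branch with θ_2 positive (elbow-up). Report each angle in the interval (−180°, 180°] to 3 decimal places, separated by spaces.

45.000 44.999

cos θ_2 = (147.9130−9²−4²)/(2·9·4) = 0.7071; θ_2 = 44.9985° (elbow-up)
β = atan2(10.3640,6.3640) = 58.4481°; ψ = atan2(2.8284,11.8285) = 13.4477°
θ_1 = β − ψ = 45.0004°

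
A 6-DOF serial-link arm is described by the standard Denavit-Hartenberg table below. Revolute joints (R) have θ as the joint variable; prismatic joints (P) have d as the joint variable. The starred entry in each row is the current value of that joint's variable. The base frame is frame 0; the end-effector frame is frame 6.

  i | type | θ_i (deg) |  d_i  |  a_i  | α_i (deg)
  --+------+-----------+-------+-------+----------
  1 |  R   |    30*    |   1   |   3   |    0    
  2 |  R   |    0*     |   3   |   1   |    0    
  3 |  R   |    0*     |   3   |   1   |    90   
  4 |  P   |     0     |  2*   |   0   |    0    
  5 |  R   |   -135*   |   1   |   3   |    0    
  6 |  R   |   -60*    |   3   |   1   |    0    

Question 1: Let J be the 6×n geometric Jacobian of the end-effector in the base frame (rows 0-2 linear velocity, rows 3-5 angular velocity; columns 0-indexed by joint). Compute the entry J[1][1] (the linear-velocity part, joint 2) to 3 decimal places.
axis z_1 = (0.0000,0.0000,1.0000); lever o_n−o_1 = (2.0584,-5.7398,4.1375)
cross product → J_v[:, 1] = (5.7398,2.0584,-0.0000)
J_ω[:, 1] = z_1
entry J[1][1] = 2.0584

2.058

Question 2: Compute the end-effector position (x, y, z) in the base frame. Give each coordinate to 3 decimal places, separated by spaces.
4.656 -4.240 5.137

after link 1: o_1 = (2.5981, 1.5000, 1.0000)
after link 2: o_2 = (3.4641, 2.0000, 4.0000)
after link 3: o_3 = (4.3301, 2.5000, 7.0000)
after link 4: o_4 = (5.3301, 0.7679, 7.0000)
after link 5: o_5 = (3.9930, -1.1587, 4.8787)
after link 6: o_6 = (4.6565, -4.2398, 5.1375)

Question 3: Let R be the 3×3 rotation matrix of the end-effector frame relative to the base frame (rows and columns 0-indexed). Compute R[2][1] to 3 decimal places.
-0.966

End-effector y-axis (col 1 of R) = (-0.2241,-0.1294,-0.9659)
R[2][1] = -0.9659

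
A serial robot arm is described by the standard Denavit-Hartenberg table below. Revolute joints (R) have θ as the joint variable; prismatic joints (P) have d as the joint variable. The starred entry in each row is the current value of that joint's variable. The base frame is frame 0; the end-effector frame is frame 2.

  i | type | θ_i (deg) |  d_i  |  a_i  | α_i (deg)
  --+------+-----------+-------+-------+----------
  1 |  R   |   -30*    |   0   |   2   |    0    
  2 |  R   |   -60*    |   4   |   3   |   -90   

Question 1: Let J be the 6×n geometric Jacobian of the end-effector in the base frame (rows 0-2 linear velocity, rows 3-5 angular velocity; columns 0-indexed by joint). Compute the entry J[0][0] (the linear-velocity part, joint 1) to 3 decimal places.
4.000

axis z_0 = ẑ; lever o_n−o_0 = (1.7321,-4.0000,4.0000)
cross product → J_v[:, 0] = (4.0000,1.7321,-0.0000)
J_ω[:, 0] = z_0
entry J[0][0] = 4.0000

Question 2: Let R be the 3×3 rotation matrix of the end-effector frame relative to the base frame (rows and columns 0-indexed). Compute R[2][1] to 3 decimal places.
-1.000

End-effector y-axis (col 1 of R) = (0.0000,0.0000,-1.0000)
R[2][1] = -1.0000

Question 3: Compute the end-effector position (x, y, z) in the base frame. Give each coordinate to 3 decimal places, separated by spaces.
1.732 -4.000 4.000

after link 1: o_1 = (1.7321, -1.0000, 0.0000)
after link 2: o_2 = (1.7321, -4.0000, 4.0000)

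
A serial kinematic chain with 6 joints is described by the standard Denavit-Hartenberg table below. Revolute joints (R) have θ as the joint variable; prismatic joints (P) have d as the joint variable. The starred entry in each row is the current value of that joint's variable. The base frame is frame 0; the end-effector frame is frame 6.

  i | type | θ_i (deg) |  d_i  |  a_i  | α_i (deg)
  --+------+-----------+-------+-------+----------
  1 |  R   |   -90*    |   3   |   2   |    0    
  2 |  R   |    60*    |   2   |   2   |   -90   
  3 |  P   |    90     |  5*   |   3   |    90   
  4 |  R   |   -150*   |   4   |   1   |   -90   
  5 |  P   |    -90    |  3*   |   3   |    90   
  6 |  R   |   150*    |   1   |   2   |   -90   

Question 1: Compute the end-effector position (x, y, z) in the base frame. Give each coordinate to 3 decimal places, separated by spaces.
after link 1: o_1 = (0.0000, -2.0000, 3.0000)
after link 2: o_2 = (1.7321, -3.0000, 5.0000)
after link 3: o_3 = (4.2321, 1.3301, 2.0000)
after link 4: o_4 = (7.4462, -1.1029, 2.8660)
after link 5: o_5 = (8.7452, -4.8529, 1.3660)
after link 6: o_6 = (7.0622, -4.3038, 0.0000)

7.062 -4.304 0.000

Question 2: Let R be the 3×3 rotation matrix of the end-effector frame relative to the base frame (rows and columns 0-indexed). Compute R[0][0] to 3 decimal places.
-0.967

End-effector x-axis (col 0 of R) = (-0.9665,0.0580,-0.2500)
R[0][0] = -0.9665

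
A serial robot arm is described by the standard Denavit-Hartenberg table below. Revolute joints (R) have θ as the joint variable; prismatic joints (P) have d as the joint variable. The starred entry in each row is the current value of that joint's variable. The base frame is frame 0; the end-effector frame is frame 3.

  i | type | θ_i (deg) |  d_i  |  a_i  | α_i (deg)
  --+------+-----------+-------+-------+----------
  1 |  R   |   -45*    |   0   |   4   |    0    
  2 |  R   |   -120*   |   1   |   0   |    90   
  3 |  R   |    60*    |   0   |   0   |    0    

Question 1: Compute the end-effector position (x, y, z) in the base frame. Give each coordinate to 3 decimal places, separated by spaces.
2.828 -2.828 1.000

after link 1: o_1 = (2.8284, -2.8284, 0.0000)
after link 2: o_2 = (2.8284, -2.8284, 1.0000)
after link 3: o_3 = (2.8284, -2.8284, 1.0000)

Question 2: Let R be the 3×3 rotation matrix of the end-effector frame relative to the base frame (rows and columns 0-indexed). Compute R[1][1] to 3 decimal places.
End-effector y-axis (col 1 of R) = (0.8365,0.2241,0.5000)
R[1][1] = 0.2241

0.224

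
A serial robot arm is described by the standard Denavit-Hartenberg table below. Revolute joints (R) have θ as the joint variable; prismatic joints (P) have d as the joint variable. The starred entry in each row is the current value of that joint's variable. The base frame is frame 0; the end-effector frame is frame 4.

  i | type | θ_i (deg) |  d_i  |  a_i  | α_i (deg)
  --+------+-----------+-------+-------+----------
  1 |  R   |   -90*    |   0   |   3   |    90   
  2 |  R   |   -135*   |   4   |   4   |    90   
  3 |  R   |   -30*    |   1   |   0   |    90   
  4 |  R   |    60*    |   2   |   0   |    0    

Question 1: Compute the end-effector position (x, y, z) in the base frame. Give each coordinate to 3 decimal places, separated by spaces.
after link 1: o_1 = (0.0000, -3.0000, 0.0000)
after link 2: o_2 = (-4.0000, -0.1716, -2.8284)
after link 3: o_3 = (-4.0000, 0.5355, -2.1213)
after link 4: o_4 = (-2.2679, -0.1716, -1.4142)

-2.268 -0.172 -1.414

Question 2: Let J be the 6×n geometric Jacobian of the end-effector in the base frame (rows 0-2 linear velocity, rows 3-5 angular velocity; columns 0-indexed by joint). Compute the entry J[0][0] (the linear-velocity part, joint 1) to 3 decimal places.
0.172

axis z_0 = ẑ; lever o_n−o_0 = (-2.2679,-0.1716,-1.4142)
cross product → J_v[:, 0] = (0.1716,-2.2679,0.0000)
J_ω[:, 0] = z_0
entry J[0][0] = 0.1716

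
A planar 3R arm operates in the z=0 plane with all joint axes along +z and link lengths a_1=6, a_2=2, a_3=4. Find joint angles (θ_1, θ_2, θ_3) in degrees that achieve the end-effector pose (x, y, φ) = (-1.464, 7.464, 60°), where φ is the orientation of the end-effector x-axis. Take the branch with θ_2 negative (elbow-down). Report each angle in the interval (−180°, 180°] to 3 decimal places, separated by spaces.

150.000 -120.004 30.005

wrist centre = target − a_3·(cos φ, sin φ) = (-3.4640, 3.9999)
cos θ_2 = (27.9985−6²−2²)/(2·6·2) = -0.5001; θ_2 = -120.0042° (elbow-down)
β = atan2(3.9999,-3.4640) = 130.8933°; ψ = atan2(-1.7320,4.9999) = -19.1063°
θ_1 = β − ψ = 149.9996°
θ_3 = φ − θ_1 − θ_2 = 30.0046° (wrapped to (-180°,180°])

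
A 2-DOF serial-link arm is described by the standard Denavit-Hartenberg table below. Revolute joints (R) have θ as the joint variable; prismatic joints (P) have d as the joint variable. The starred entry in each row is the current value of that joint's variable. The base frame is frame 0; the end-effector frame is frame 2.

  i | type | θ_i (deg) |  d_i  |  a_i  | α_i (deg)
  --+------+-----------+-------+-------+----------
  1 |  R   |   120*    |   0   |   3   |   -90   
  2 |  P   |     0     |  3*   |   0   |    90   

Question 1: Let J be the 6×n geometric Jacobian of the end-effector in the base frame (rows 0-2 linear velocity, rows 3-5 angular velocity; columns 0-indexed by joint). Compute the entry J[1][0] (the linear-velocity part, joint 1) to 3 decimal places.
axis z_0 = ẑ; lever o_n−o_0 = (-4.0981,1.0981,0.0000)
cross product → J_v[:, 0] = (-1.0981,-4.0981,0.0000)
J_ω[:, 0] = z_0
entry J[1][0] = -4.0981

-4.098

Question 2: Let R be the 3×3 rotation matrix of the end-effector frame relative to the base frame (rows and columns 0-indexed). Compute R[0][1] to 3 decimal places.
-0.866

End-effector y-axis (col 1 of R) = (-0.8660,-0.5000,0.0000)
R[0][1] = -0.8660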